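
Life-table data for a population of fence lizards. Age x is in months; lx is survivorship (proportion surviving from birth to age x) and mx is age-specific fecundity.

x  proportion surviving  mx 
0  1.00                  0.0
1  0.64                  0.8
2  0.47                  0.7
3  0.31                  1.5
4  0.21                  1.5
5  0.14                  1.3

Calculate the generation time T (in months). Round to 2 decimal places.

lx·mx: 0, 0.512, 0.329, 0.465, 0.315, 0.182 → R0 = 1.803
x·lx·mx: 0, 0.512, 0.658, 1.395, 1.26, 0.91 → Σ = 4.735
T = 4.735 / 1.803 = 2.626179… → 2.63

2.63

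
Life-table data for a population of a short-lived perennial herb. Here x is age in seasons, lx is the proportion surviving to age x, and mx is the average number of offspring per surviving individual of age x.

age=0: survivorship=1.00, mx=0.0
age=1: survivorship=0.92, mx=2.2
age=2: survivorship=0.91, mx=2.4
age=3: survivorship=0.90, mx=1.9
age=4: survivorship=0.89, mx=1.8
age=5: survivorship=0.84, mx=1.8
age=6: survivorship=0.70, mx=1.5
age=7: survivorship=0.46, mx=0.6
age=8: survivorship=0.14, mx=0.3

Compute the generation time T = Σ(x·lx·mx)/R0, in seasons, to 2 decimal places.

3.27

lx·mx: 0, 2.024, 2.184, 1.71, 1.602, 1.512, 1.05, 0.276, 0.042 → R0 = 10.4
x·lx·mx: 0, 2.024, 4.368, 5.13, 6.408, 7.56, 6.3, 1.932, 0.336 → Σ = 34.058
T = 34.058 / 10.4 = 3.274808… → 3.27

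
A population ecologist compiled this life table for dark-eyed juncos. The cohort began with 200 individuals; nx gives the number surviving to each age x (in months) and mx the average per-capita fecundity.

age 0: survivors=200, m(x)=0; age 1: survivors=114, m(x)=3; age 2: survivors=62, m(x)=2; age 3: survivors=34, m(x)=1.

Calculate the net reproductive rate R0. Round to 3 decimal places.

lx = nx/n0 = nx/200: 1, 0.57, 0.31, 0.17
lx·mx by age: 0, 1.71, 0.62, 0.17
R0 = Σ lx·mx = 2.5 → 2.500

2.500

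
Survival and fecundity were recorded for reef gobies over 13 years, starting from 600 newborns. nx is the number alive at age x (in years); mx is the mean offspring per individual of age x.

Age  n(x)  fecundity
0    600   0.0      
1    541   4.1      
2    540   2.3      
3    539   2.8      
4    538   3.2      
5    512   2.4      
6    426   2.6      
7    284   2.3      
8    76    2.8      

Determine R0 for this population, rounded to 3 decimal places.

16.489

lx = nx/n0 = nx/600: 1, 0.90167…, 0.9, 0.89833…, 0.89667…, 0.85333…, 0.71, 0.47333…, 0.12667…
lx·mx by age: 0, 3.696833…, 2.07, 2.515333…, 2.869333…, 2.048…, 1.846, 1.088667…, 0.354667…
R0 = Σ lx·mx = 16.488833… → 16.489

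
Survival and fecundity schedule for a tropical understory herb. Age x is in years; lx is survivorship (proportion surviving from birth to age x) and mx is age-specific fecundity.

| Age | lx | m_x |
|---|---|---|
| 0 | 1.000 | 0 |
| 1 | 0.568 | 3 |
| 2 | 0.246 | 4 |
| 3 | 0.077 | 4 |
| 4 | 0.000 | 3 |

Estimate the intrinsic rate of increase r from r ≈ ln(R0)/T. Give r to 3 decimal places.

R0 = Σ lx·mx = 0 + 1.704 + 0.984 + 0.308 + 0 = 2.996
Σ x·lx·mx = 4.596; T = 4.596/2.996 = 1.53405…
r ≈ ln(R0)/T = ln(2.996)/1.53405… = 0.71528… → 0.715

0.715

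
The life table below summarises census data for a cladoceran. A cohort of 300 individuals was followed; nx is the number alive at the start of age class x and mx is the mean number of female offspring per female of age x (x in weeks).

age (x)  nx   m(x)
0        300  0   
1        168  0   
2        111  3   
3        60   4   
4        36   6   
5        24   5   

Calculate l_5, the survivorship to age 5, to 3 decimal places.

l_5 = n_5/n_0 = 24/300 = 0.08 → 0.080

0.080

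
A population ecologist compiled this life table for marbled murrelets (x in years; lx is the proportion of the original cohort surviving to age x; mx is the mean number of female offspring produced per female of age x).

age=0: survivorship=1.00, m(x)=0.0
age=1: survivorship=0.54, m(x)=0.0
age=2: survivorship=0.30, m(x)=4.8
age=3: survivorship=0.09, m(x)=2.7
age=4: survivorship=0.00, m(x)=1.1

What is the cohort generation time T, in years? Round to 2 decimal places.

lx·mx: 0, 0, 1.44, 0.243, 0 → R0 = 1.683
x·lx·mx: 0, 0, 2.88, 0.729, 0 → Σ = 3.609
T = 3.609 / 1.683 = 2.144385… → 2.14

2.14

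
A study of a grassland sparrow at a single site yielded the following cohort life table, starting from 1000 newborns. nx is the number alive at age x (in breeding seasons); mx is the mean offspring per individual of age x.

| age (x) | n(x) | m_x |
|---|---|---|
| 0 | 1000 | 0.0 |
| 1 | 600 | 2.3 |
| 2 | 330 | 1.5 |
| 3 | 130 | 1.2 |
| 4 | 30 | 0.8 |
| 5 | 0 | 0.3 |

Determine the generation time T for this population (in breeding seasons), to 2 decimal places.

lx = nx/n0 = nx/1000: 1, 0.6, 0.33, 0.13, 0.03, 0
lx·mx: 0, 1.38, 0.495, 0.156, 0.024, 0 → R0 = 2.055
x·lx·mx: 0, 1.38, 0.99, 0.468, 0.096, 0 → Σ = 2.934
T = 2.934 / 2.055 = 1.427737… → 1.43

1.43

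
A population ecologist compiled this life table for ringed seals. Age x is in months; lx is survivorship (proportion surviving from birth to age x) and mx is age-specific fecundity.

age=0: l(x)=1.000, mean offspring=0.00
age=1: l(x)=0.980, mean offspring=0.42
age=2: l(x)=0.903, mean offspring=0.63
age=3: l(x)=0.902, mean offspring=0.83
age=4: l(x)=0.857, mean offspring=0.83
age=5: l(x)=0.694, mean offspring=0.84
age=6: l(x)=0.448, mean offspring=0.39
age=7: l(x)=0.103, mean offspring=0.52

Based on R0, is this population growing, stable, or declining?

R0 = Σ lx·mx = 0 + 0.4116 + 0.56889 + 0.74866 + 0.71131 + 0.58296 + 0.17472 + 0.05356 = 3.2517
R0 > 1, so the population is growing.

growing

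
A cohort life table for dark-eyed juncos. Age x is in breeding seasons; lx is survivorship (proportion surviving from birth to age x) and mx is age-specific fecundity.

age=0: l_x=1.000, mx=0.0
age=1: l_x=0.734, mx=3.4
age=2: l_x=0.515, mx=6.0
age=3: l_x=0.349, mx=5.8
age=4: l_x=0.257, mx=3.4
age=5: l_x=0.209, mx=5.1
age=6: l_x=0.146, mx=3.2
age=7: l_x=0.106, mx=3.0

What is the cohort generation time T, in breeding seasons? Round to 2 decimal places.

2.77

lx·mx: 0, 2.4956, 3.09, 2.0242, 0.8738, 1.0659, 0.4672, 0.318 → R0 = 10.3347
x·lx·mx: 0, 2.4956, 6.18, 6.0726, 3.4952, 5.3295, 2.8032, 2.226 → Σ = 28.6021
T = 28.6021 / 10.3347 = 2.767579… → 2.77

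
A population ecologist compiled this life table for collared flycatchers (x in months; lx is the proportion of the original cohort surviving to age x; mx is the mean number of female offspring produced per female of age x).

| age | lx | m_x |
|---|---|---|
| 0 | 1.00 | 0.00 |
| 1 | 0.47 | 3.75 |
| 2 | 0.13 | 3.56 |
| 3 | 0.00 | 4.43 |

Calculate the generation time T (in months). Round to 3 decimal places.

1.208

lx·mx: 0, 1.7625, 0.4628, 0 → R0 = 2.2253
x·lx·mx: 0, 1.7625, 0.9256, 0 → Σ = 2.6881
T = 2.6881 / 2.2253 = 1.207972… → 1.208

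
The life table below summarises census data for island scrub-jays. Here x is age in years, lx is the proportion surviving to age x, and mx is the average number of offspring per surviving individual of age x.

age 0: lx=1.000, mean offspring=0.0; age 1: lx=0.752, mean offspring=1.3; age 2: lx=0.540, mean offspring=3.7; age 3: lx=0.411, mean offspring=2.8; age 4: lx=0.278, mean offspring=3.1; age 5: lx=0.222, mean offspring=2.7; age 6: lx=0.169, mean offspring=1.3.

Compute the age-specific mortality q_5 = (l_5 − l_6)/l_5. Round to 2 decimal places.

q_5 = (l_5 − l_6) / l_5 = (0.222 − 0.169) / 0.222
     = 0.053 / 0.222 = 0.238739… → 0.24

0.24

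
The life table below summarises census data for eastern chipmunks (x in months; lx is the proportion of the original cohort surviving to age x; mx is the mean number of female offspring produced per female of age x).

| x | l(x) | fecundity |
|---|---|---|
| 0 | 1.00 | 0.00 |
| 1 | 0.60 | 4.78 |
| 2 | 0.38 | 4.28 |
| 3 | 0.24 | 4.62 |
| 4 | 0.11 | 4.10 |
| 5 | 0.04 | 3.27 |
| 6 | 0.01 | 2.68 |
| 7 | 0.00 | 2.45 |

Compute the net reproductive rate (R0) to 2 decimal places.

6.21

lx·mx by age: 0, 2.868, 1.6264, 1.1088, 0.451, 0.1308, 0.0268, 0
R0 = Σ lx·mx = 6.2118 → 6.21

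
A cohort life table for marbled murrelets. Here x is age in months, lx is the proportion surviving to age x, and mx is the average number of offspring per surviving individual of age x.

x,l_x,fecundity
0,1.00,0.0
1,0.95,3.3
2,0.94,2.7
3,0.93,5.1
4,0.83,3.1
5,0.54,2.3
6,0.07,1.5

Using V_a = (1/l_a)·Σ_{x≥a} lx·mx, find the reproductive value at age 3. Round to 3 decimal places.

lx·mx for x ≥ 3: 4.743, 2.573, 1.242, 0.105 → sum = 8.663
V_3 = 8.663 / l_3 = 8.663 / 0.93 = 9.315054… → 9.315

9.315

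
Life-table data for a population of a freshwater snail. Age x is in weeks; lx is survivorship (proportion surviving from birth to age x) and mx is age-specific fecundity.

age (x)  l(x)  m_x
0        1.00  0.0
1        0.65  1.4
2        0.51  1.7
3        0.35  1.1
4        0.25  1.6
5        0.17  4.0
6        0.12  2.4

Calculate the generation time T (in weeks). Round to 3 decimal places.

lx·mx: 0, 0.91, 0.867, 0.385, 0.4, 0.68, 0.288 → R0 = 3.53
x·lx·mx: 0, 0.91, 1.734, 1.155, 1.6, 3.4, 1.728 → Σ = 10.527
T = 10.527 / 3.53 = 2.982153… → 2.982

2.982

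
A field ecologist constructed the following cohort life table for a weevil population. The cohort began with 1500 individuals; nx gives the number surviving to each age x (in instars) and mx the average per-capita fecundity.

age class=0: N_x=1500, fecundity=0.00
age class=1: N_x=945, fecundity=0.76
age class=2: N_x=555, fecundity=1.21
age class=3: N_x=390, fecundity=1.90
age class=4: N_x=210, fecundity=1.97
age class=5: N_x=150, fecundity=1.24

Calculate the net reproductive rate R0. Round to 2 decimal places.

lx = nx/n0 = nx/1500: 1, 0.63, 0.37, 0.26, 0.14, 0.1
lx·mx by age: 0, 0.4788, 0.4477, 0.494, 0.2758, 0.124
R0 = Σ lx·mx = 1.8203 → 1.82

1.82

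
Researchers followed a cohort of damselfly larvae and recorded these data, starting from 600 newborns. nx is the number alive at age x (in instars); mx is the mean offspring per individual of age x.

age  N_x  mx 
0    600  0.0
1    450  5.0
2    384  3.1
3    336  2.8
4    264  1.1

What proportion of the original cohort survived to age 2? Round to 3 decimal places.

0.640

l_2 = n_2/n_0 = 384/600 = 0.64 → 0.640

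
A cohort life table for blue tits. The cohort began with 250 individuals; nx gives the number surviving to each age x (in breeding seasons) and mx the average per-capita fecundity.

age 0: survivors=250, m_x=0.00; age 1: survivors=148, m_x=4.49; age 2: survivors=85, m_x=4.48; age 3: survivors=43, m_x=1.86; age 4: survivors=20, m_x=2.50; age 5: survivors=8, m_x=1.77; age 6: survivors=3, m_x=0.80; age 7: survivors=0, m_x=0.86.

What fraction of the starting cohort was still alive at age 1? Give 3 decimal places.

l_1 = n_1/n_0 = 148/250 = 0.592 → 0.592

0.592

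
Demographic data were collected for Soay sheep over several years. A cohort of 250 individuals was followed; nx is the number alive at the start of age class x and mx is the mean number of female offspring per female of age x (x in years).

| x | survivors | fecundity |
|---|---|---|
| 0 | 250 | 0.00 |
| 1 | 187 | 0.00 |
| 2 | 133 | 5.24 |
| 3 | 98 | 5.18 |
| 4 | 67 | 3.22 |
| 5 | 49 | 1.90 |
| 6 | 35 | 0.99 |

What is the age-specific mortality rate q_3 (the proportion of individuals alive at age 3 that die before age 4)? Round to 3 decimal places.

lx = nx/n0 = nx/250: 1, 0.748, 0.532, 0.392, 0.268, 0.196, 0.14
q_3 = (l_3 − l_4) / l_3 = (0.392 − 0.268) / 0.392
     = 0.124 / 0.392 = 0.316327… → 0.316

0.316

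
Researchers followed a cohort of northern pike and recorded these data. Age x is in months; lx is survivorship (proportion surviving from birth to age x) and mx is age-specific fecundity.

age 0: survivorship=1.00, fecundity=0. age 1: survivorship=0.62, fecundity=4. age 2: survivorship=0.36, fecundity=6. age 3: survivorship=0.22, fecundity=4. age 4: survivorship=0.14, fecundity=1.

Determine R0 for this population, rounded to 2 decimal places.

lx·mx by age: 0, 2.48, 2.16, 0.88, 0.14
R0 = Σ lx·mx = 5.66 → 5.66

5.66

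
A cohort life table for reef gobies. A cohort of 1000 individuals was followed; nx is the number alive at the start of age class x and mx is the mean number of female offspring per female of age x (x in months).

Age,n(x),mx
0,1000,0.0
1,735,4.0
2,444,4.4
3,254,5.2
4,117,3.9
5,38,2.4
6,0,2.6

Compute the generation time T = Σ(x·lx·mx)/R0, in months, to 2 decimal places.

lx = nx/n0 = nx/1000: 1, 0.735, 0.444, 0.254, 0.117, 0.038, 0
lx·mx: 0, 2.94, 1.9536, 1.3208, 0.4563, 0.0912, 0 → R0 = 6.7619
x·lx·mx: 0, 2.94, 3.9072, 3.9624, 1.8252, 0.456, 0 → Σ = 13.0908
T = 13.0908 / 6.7619 = 1.935965… → 1.94

1.94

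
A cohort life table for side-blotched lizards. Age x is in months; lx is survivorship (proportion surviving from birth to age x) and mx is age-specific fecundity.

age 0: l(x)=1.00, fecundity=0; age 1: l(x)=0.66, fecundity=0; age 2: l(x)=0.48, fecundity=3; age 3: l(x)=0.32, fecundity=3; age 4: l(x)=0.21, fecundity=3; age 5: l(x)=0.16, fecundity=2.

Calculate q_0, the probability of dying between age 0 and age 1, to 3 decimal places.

0.340

q_0 = (l_0 − l_1) / l_0 = (1 − 0.66) / 1
     = 0.34 / 1 = 0.34 → 0.340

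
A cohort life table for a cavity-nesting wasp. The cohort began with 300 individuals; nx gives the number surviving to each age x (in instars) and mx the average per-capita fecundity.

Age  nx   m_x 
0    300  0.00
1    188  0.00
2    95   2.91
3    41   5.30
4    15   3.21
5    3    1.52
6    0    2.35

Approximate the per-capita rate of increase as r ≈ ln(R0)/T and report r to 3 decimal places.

0.231

lx = nx/n0 = nx/300: 1, 0.62667…, 0.31667…, 0.13667…, 0.05, 0.01, 0
R0 = Σ lx·mx = 0 + 0 + 0.9215… + 0.72433… + 0.1605 + 0.0152 + 0 = 1.821533…
Σ x·lx·mx = 4.734…; T = 4.734…/1.821533… = 2.59891…
r ≈ ln(R0)/T = ln(1.821533…)/2.59891… = 0.23074… → 0.231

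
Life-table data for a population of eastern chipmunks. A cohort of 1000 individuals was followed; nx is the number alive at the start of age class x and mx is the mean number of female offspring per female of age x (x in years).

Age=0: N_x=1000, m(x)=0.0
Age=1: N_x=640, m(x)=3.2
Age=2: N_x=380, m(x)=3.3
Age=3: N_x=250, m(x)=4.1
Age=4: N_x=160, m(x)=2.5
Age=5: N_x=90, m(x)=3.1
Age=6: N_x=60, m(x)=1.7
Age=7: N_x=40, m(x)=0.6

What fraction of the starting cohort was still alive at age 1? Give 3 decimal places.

0.640

l_1 = n_1/n_0 = 640/1000 = 0.64 → 0.640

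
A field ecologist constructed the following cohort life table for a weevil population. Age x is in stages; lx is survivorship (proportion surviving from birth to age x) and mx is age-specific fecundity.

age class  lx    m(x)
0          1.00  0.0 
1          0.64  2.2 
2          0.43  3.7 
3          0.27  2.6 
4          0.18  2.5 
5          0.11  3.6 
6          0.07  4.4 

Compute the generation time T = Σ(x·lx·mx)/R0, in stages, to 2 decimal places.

lx·mx: 0, 1.408, 1.591, 0.702, 0.45, 0.396, 0.308 → R0 = 4.855
x·lx·mx: 0, 1.408, 3.182, 2.106, 1.8, 1.98, 1.848 → Σ = 12.324
T = 12.324 / 4.855 = 2.538414… → 2.54

2.54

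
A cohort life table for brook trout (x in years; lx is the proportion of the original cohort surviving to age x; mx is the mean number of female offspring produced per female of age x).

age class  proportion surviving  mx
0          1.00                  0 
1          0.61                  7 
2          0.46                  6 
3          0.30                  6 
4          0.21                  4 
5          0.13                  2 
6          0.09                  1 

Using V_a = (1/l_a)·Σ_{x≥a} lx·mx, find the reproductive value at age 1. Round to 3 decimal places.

lx·mx for x ≥ 1: 4.27, 2.76, 1.8, 0.84, 0.26, 0.09 → sum = 10.02
V_1 = 10.02 / l_1 = 10.02 / 0.61 = 16.42623… → 16.426

16.426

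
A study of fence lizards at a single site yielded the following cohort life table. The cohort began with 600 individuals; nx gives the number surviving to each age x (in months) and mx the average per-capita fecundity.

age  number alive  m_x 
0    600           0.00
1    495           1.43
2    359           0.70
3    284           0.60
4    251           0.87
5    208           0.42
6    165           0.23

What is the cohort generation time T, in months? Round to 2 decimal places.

2.21

lx = nx/n0 = nx/600: 1, 0.825, 0.59833…, 0.47333…, 0.41833…, 0.34667…, 0.275
lx·mx: 0, 1.17975, 0.418833…, 0.284…, 0.36395…, 0.1456…, 0.06325 → R0 = 2.455383…
x·lx·mx: 0, 1.17975, 0.837667…, 0.852…, 1.4558…, 0.728…, 0.3795 → Σ = 5.432717…
T = 5.432717… / 2.455383… = 2.212574… → 2.21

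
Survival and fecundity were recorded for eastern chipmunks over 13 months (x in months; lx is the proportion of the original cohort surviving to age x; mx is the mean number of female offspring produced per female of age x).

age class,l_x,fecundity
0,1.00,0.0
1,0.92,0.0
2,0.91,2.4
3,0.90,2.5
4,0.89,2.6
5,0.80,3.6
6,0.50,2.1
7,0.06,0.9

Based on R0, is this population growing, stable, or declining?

growing

R0 = Σ lx·mx = 0 + 0 + 2.184 + 2.25 + 2.314 + 2.88 + 1.05 + 0.054 = 10.732
R0 > 1, so the population is growing.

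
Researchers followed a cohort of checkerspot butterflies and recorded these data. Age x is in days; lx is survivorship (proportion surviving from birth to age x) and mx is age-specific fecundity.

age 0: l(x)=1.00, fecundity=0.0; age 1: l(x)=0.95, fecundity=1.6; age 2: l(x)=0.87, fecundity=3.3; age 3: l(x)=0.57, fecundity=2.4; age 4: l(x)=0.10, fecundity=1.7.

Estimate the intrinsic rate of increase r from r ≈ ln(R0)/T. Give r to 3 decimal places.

R0 = Σ lx·mx = 0 + 1.52 + 2.871 + 1.368 + 0.17 = 5.929
Σ x·lx·mx = 12.046; T = 12.046/5.929 = 2.03171…
r ≈ ln(R0)/T = ln(5.929)/2.03171… = 0.87604… → 0.876

0.876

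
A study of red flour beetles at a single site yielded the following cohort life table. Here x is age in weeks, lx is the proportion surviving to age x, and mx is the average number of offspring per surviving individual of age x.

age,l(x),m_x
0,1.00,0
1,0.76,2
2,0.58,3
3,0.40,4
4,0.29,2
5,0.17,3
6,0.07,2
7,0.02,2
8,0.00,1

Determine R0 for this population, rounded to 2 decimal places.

lx·mx by age: 0, 1.52, 1.74, 1.6, 0.58, 0.51, 0.14, 0.04, 0
R0 = Σ lx·mx = 6.13 → 6.13

6.13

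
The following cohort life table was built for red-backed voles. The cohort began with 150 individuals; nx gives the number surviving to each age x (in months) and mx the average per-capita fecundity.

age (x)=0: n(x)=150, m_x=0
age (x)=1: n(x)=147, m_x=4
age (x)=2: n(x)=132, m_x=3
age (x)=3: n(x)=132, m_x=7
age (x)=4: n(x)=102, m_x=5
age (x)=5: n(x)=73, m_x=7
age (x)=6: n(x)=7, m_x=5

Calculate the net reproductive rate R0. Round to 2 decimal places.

lx = nx/n0 = nx/150: 1, 0.98, 0.88, 0.88, 0.68, 0.48667…, 0.04667…
lx·mx by age: 0, 3.92, 2.64, 6.16, 3.4, 3.406667…, 0.233333…
R0 = Σ lx·mx = 19.76… → 19.76

19.76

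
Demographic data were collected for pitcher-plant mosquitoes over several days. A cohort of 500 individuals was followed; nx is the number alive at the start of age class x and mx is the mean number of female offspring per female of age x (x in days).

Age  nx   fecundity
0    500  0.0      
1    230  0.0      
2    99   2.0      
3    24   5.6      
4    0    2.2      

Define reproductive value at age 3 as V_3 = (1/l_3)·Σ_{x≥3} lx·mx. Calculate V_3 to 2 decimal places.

lx = nx/n0 = nx/500: 1, 0.46, 0.198, 0.048, 0
lx·mx for x ≥ 3: 0.2688, 0 → sum = 0.2688
V_3 = 0.2688 / l_3 = 0.2688 / 0.048 = 5.6 → 5.60

5.60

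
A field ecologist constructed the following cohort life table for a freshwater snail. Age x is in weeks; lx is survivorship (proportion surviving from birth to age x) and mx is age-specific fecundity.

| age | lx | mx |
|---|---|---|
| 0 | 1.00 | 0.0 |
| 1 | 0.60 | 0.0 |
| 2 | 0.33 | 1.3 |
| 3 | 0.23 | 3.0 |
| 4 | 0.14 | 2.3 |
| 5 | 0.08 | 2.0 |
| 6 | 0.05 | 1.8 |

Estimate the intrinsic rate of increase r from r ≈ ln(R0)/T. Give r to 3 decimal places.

0.160

R0 = Σ lx·mx = 0 + 0 + 0.429 + 0.69 + 0.322 + 0.16 + 0.09 = 1.691
Σ x·lx·mx = 5.556; T = 5.556/1.691 = 3.28563…
r ≈ ln(R0)/T = ln(1.691)/3.28563… = 0.15988… → 0.160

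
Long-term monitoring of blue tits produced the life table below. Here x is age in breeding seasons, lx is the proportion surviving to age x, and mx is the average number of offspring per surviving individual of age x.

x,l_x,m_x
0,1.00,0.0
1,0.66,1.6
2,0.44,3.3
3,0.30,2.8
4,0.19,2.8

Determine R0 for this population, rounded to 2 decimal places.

lx·mx by age: 0, 1.056, 1.452, 0.84, 0.532
R0 = Σ lx·mx = 3.88 → 3.88

3.88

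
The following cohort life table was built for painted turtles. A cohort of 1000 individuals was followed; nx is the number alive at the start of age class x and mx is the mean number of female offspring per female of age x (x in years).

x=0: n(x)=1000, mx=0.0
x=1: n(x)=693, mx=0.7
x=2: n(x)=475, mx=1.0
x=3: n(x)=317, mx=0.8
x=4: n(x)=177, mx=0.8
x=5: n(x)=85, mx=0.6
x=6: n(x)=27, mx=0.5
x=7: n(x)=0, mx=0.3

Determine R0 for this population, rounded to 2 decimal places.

1.42

lx = nx/n0 = nx/1000: 1, 0.693, 0.475, 0.317, 0.177, 0.085, 0.027, 0
lx·mx by age: 0, 0.4851, 0.475, 0.2536, 0.1416, 0.051, 0.0135, 0
R0 = Σ lx·mx = 1.4198 → 1.42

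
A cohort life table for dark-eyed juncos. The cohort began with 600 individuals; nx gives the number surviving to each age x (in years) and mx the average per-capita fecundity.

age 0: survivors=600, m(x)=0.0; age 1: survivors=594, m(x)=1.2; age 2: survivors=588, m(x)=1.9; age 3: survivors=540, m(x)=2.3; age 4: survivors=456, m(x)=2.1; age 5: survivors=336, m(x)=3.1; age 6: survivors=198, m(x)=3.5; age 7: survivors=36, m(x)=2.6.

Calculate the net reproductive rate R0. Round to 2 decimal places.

9.76

lx = nx/n0 = nx/600: 1, 0.99, 0.98, 0.9, 0.76, 0.56, 0.33, 0.06
lx·mx by age: 0, 1.188, 1.862, 2.07, 1.596, 1.736, 1.155, 0.156
R0 = Σ lx·mx = 9.763 → 9.76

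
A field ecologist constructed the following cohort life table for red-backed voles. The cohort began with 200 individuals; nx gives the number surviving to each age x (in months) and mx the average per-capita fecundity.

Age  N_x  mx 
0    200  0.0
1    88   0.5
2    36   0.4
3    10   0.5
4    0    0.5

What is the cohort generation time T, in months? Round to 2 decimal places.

lx = nx/n0 = nx/200: 1, 0.44, 0.18, 0.05, 0
lx·mx: 0, 0.22, 0.072, 0.025, 0 → R0 = 0.317
x·lx·mx: 0, 0.22, 0.144, 0.075, 0 → Σ = 0.439
T = 0.439 / 0.317 = 1.384858… → 1.38

1.38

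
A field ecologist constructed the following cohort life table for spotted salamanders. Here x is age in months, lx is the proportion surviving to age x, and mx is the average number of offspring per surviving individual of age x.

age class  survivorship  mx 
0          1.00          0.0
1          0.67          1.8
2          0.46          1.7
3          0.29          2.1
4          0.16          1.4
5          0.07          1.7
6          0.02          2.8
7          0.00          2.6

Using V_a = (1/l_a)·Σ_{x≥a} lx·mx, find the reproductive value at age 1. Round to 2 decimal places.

lx·mx for x ≥ 1: 1.206, 0.782, 0.609, 0.224, 0.119, 0.056, 0 → sum = 2.996
V_1 = 2.996 / l_1 = 2.996 / 0.67 = 4.471642… → 4.47

4.47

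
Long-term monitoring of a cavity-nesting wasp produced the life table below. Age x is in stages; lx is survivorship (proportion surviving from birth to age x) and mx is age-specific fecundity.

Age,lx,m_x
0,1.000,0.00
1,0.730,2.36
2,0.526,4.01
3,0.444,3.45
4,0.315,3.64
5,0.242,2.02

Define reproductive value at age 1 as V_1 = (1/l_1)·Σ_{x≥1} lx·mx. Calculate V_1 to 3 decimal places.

lx·mx for x ≥ 1: 1.7228, 2.10926, 1.5318, 1.1466, 0.48884 → sum = 6.9993
V_1 = 6.9993 / l_1 = 6.9993 / 0.73 = 9.588082… → 9.588

9.588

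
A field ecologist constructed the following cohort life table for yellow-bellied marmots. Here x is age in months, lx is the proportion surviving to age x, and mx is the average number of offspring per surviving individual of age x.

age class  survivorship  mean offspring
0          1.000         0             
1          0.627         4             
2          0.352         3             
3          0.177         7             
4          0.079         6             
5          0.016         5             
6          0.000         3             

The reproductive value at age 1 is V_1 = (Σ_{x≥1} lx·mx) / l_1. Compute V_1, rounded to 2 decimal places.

8.54

lx·mx for x ≥ 1: 2.508, 1.056, 1.239, 0.474, 0.08, 0 → sum = 5.357
V_1 = 5.357 / l_1 = 5.357 / 0.627 = 8.54386… → 8.54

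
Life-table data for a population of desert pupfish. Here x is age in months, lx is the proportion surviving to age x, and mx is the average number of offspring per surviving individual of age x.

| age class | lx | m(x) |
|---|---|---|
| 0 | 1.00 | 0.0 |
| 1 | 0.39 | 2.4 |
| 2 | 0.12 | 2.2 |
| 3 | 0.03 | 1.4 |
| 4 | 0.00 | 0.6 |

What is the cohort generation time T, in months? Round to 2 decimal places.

1.28

lx·mx: 0, 0.936, 0.264, 0.042, 0 → R0 = 1.242
x·lx·mx: 0, 0.936, 0.528, 0.126, 0 → Σ = 1.59
T = 1.59 / 1.242 = 1.280193… → 1.28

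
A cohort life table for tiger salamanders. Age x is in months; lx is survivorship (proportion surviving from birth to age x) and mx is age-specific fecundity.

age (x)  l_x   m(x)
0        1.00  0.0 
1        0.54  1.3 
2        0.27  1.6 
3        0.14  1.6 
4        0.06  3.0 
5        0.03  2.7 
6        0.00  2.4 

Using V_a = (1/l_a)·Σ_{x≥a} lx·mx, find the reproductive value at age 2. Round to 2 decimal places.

3.40

lx·mx for x ≥ 2: 0.432, 0.224, 0.18, 0.081, 0 → sum = 0.917
V_2 = 0.917 / l_2 = 0.917 / 0.27 = 3.396296… → 3.40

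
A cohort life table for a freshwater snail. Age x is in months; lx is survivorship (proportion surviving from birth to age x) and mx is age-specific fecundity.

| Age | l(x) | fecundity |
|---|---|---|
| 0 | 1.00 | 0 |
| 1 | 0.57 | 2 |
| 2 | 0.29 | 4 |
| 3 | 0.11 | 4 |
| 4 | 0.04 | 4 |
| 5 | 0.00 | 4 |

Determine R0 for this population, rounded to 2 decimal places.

2.90

lx·mx by age: 0, 1.14, 1.16, 0.44, 0.16, 0
R0 = Σ lx·mx = 2.9 → 2.90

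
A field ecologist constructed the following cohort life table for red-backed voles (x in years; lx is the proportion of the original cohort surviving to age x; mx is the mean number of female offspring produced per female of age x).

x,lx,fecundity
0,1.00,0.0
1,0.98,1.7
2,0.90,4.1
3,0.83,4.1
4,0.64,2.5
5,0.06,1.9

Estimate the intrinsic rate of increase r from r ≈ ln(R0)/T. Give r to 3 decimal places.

R0 = Σ lx·mx = 0 + 1.666 + 3.69 + 3.403 + 1.6 + 0.114 = 10.473
Σ x·lx·mx = 26.225; T = 26.225/10.473 = 2.50406…
r ≈ ln(R0)/T = ln(10.473)/2.50406… = 0.938… → 0.938

0.938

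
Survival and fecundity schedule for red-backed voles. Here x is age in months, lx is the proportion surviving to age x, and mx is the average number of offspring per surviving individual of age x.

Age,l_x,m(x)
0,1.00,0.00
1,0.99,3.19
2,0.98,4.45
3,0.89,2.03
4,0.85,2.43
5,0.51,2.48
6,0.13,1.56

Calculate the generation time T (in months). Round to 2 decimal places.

2.57

lx·mx: 0, 3.1581, 4.361, 1.8067, 2.0655, 1.2648, 0.2028 → R0 = 12.8589
x·lx·mx: 0, 3.1581, 8.722, 5.4201, 8.262, 6.324, 1.2168 → Σ = 33.103
T = 33.103 / 12.8589 = 2.574326… → 2.57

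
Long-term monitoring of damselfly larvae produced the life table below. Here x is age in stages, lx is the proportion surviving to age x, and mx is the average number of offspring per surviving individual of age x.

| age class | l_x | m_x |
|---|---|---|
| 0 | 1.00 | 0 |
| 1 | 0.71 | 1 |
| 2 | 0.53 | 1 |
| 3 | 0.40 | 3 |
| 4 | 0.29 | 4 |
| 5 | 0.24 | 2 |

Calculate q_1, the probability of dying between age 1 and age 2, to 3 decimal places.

0.254

q_1 = (l_1 − l_2) / l_1 = (0.71 − 0.53) / 0.71
     = 0.18 / 0.71 = 0.253521… → 0.254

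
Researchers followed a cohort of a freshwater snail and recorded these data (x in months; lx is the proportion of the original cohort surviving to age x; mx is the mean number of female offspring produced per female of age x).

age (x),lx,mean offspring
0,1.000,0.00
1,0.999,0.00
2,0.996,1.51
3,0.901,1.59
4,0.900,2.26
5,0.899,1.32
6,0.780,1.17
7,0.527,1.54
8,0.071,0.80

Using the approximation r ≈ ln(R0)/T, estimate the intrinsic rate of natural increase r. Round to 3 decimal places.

R0 = Σ lx·mx = 0 + 0 + 1.50396 + 1.43259 + 2.034 + 1.18668 + 0.9126 + 0.81158 + 0.0568 = 7.93821
Σ x·lx·mx = 32.98615; T = 32.98615/7.93821 = 4.15536…
r ≈ ln(R0)/T = ln(7.93821)/4.15536… = 0.49856… → 0.499

0.499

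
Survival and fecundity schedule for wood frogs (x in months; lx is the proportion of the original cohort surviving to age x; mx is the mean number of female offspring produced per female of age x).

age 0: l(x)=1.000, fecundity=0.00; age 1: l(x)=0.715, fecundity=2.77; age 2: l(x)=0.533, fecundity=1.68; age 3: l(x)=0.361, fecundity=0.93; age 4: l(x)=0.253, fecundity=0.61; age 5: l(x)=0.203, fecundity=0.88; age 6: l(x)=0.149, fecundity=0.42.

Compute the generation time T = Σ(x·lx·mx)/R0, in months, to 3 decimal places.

lx·mx: 0, 1.98055, 0.89544, 0.33573, 0.15433, 0.17864, 0.06258 → R0 = 3.60727
x·lx·mx: 0, 1.98055, 1.79088, 1.00719, 0.61732, 0.8932, 0.37548 → Σ = 6.66462
T = 6.66462 / 3.60727 = 1.847552… → 1.848

1.848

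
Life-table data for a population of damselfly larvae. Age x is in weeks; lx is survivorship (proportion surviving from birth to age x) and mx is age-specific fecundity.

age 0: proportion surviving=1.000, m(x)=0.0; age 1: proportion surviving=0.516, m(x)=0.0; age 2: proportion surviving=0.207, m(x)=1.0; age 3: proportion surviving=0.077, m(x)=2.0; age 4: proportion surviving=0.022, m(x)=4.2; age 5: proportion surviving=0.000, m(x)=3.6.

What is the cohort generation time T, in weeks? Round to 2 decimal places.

lx·mx: 0, 0, 0.207, 0.154, 0.0924, 0 → R0 = 0.4534
x·lx·mx: 0, 0, 0.414, 0.462, 0.3696, 0 → Σ = 1.2456
T = 1.2456 / 0.4534 = 2.747243… → 2.75

2.75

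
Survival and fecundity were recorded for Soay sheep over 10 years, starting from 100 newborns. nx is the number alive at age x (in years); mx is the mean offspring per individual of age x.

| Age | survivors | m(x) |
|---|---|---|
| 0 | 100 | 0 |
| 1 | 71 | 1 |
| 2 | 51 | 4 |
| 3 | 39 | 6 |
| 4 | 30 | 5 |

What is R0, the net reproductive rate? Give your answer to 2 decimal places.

lx = nx/n0 = nx/100: 1, 0.71, 0.51, 0.39, 0.3
lx·mx by age: 0, 0.71, 2.04, 2.34, 1.5
R0 = Σ lx·mx = 6.59 → 6.59

6.59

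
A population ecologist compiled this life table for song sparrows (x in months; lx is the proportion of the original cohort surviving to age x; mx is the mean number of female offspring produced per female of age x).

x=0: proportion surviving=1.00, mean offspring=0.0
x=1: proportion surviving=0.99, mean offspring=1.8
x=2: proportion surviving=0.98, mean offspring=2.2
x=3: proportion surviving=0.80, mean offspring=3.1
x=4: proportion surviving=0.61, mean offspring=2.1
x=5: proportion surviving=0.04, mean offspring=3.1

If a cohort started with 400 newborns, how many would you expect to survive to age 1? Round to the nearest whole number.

Expected survivors = N0 · l_1 = 400 × 0.99 = 396 → 396

396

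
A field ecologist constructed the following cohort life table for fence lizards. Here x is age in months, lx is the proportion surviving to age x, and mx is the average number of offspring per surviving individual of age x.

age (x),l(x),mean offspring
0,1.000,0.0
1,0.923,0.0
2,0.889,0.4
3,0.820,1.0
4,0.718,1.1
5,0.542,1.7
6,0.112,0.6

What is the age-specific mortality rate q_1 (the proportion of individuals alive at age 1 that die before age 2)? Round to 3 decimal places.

0.037

q_1 = (l_1 − l_2) / l_1 = (0.923 − 0.889) / 0.923
     = 0.034 / 0.923 = 0.036836… → 0.037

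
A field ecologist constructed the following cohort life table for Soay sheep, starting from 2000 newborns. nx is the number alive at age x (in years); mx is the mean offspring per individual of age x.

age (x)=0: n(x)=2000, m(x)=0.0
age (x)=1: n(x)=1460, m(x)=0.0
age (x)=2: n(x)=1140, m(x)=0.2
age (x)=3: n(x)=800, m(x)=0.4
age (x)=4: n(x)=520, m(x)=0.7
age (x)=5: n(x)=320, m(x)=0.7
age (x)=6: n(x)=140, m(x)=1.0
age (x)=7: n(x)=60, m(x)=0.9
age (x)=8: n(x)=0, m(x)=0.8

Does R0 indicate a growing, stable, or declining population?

declining

lx = nx/n0 = nx/2000: 1, 0.73, 0.57, 0.4, 0.26, 0.16, 0.07, 0.03, 0
R0 = Σ lx·mx = 0 + 0 + 0.114 + 0.16 + 0.182 + 0.112 + 0.07 + 0.027 + 0 = 0.665
R0 < 1, so the population is declining.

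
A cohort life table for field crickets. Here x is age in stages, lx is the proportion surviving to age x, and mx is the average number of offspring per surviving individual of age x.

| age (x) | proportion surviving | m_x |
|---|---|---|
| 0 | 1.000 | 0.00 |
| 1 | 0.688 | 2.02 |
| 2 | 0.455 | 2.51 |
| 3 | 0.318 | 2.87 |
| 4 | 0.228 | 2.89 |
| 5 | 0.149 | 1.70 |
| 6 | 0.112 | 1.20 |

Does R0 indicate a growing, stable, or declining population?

growing

R0 = Σ lx·mx = 0 + 1.38976 + 1.14205 + 0.91266 + 0.65892 + 0.2533 + 0.1344 = 4.49109
R0 > 1, so the population is growing.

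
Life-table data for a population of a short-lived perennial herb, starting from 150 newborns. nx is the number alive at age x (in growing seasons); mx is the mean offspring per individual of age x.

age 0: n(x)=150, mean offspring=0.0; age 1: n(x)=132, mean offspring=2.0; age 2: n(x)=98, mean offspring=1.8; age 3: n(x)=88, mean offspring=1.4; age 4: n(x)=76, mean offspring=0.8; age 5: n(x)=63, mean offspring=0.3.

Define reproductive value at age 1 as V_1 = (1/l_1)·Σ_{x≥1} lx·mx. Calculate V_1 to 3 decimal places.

lx = nx/n0 = nx/150: 1, 0.88, 0.65333…, 0.58667…, 0.50667…, 0.42
lx·mx for x ≥ 1: 1.76, 1.176…, 0.821333…, 0.405333…, 0.126 → sum = 4.288667…
V_1 = 4.288667… / l_1 = 4.288667… / 0.88 = 4.873485… → 4.873

4.873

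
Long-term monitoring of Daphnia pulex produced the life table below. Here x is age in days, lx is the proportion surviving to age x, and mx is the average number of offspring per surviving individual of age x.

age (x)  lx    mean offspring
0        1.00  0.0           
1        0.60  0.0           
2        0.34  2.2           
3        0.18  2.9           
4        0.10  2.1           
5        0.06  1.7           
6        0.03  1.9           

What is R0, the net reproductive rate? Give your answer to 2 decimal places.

1.64

lx·mx by age: 0, 0, 0.748, 0.522, 0.21, 0.102, 0.057
R0 = Σ lx·mx = 1.639 → 1.64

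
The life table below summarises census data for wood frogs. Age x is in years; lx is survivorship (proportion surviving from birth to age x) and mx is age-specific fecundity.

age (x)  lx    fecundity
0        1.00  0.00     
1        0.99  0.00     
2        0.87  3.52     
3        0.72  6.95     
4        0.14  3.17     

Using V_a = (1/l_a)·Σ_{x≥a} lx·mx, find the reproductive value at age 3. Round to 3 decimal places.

7.566

lx·mx for x ≥ 3: 5.004, 0.4438 → sum = 5.4478
V_3 = 5.4478 / l_3 = 5.4478 / 0.72 = 7.566389… → 7.566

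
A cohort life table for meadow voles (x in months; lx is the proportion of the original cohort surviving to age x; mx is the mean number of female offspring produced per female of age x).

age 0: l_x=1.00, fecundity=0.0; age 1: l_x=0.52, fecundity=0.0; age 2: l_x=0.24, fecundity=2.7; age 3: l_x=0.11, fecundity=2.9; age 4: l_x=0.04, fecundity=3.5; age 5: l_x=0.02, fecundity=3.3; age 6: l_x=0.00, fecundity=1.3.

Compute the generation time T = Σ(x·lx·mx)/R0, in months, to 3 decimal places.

lx·mx: 0, 0, 0.648, 0.319, 0.14, 0.066, 0 → R0 = 1.173
x·lx·mx: 0, 0, 1.296, 0.957, 0.56, 0.33, 0 → Σ = 3.143
T = 3.143 / 1.173 = 2.679454… → 2.679

2.679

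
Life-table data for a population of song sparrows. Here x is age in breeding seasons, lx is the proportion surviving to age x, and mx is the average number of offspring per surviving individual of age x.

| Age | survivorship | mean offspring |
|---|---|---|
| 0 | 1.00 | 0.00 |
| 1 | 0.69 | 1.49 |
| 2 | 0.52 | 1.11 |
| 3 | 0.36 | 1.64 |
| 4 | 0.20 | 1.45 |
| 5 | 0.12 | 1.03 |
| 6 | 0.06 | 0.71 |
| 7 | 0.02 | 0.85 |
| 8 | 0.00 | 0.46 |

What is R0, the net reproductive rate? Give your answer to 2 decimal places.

2.67

lx·mx by age: 0, 1.0281, 0.5772, 0.5904, 0.29, 0.1236, 0.0426, 0.017, 0
R0 = Σ lx·mx = 2.6689 → 2.67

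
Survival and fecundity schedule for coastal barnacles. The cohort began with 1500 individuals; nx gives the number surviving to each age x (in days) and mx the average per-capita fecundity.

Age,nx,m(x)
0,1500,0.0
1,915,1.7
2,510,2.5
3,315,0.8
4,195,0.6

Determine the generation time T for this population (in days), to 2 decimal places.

1.67

lx = nx/n0 = nx/1500: 1, 0.61, 0.34, 0.21, 0.13
lx·mx: 0, 1.037, 0.85, 0.168, 0.078 → R0 = 2.133
x·lx·mx: 0, 1.037, 1.7, 0.504, 0.312 → Σ = 3.553
T = 3.553 / 2.133 = 1.665729… → 1.67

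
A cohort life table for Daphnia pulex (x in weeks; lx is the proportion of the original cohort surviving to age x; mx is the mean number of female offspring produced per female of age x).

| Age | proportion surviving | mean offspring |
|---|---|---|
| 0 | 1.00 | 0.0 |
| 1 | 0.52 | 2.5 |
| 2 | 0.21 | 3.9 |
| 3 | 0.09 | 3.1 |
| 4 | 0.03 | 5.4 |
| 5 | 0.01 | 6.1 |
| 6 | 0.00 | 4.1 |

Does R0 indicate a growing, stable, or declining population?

R0 = Σ lx·mx = 0 + 1.3 + 0.819 + 0.279 + 0.162 + 0.061 + 0 = 2.621
R0 > 1, so the population is growing.

growing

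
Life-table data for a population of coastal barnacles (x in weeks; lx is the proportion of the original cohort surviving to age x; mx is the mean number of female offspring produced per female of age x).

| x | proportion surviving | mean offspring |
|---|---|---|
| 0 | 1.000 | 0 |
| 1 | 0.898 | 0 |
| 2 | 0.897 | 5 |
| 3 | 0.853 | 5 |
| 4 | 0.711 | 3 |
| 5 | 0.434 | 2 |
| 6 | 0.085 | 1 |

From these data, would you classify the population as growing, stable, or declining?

growing

R0 = Σ lx·mx = 0 + 0 + 4.485 + 4.265 + 2.133 + 0.868 + 0.085 = 11.836
R0 > 1, so the population is growing.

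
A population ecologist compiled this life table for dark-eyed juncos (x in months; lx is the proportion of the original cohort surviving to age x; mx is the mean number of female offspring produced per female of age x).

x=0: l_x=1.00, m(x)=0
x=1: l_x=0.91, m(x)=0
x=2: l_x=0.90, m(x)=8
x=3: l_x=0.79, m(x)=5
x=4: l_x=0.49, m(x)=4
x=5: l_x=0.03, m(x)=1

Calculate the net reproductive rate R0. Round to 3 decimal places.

13.140

lx·mx by age: 0, 0, 7.2, 3.95, 1.96, 0.03
R0 = Σ lx·mx = 13.14 → 13.140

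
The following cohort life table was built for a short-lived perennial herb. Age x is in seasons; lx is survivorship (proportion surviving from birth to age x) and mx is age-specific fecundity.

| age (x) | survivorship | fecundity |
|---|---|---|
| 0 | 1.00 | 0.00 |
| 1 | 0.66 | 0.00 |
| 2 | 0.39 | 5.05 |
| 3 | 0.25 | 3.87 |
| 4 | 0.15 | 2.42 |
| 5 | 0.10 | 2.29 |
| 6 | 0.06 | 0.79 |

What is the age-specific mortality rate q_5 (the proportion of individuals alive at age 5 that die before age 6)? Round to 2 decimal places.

0.40

q_5 = (l_5 − l_6) / l_5 = (0.1 − 0.06) / 0.1
     = 0.04 / 0.1 = 0.4 → 0.40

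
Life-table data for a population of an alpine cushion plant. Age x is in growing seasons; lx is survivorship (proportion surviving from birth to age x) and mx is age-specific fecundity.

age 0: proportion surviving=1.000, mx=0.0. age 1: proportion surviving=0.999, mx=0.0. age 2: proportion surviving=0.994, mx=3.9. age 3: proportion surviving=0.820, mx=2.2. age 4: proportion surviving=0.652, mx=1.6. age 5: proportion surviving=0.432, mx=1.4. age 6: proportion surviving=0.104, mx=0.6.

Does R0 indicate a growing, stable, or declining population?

growing

R0 = Σ lx·mx = 0 + 0 + 3.8766 + 1.804 + 1.0432 + 0.6048 + 0.0624 = 7.391
R0 > 1, so the population is growing.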